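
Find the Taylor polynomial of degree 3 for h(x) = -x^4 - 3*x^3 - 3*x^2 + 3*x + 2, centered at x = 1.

[(x - 1)^0] = -2;  [(x - 1)^1] = -16;  [(x - 1)^2] = -18;  [(x - 1)^3] = -7.

-7*(x - 1)^3 - 18*(x - 1)^2 - 16*(x - 1) - 2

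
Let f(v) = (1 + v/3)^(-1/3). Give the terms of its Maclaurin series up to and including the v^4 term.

35*v^4/19683 - 14*v^3/2187 + 2*v^2/81 - v/9 + 1

f(0) = 1
f′(0) = -1/9
f′′(0) = 4/81
f′′′(0) = -28/729
f^(4)(0) = 280/6561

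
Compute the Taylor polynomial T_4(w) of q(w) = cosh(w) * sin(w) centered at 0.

w^3/3 + w

Take the Cauchy product of the two expansions.
q(0) = 0
q′(0) = 1
q′′(0) = 0
q′′′(0) = 2
q^(4)(0) = 0
Then c_k = q^(k)(0)/k! gives each Taylor coefficient.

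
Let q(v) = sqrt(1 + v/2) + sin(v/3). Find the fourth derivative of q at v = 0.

-15/256

Expand each term separately and add.
From the series, [v^4] q = -5/2048; multiply by 4! = 24 to get -15/256.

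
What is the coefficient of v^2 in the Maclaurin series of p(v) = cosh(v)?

Differentiate repeatedly and evaluate at the center.
p(0) = 1
p′(0) = 0
p′′(0) = 1
Then c_k = p^(k)(0)/k! gives each Taylor coefficient.

1/2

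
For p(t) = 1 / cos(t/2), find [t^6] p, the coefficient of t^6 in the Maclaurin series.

Write the quotient as an unknown series and match coefficients against numerator = denominator · series.
p(0) = 1
p′(0) = 0
p′′(0) = 1/4
p′′′(0) = 0
p^(4)(0) = 5/16
p^(5)(0) = 0
p^(6)(0) = 61/64
So c_6 = p^(6)(0)/6! = 61/46080.

61/46080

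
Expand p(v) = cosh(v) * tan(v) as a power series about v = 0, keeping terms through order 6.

41*v^5/120 + 5*v^3/6 + v

Write out both Maclaurin series and multiply, keeping only the needed powers.
p(0) = 0
p′(0) = 1
p′′(0) = 0
p′′′(0) = 5
p^(4)(0) = 0
p^(5)(0) = 41
p^(6)(0) = 0
The Taylor polynomial is Σ p^(k)(0)/k! · v^k.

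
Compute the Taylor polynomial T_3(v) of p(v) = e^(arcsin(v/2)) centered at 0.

Substitute the inner expansion into the outer series and collect powers.
[v^0] = 1;  [v^1] = 1/2;  [v^2] = 1/8;  [v^3] = 1/24.

v^3/24 + v^2/8 + v/2 + 1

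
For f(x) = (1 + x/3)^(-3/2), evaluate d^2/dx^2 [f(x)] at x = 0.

5/12

Apply the Taylor formula c_k = f^(k)(a)/k!.
From the series, [x^2] f = 5/24; multiply by 2! = 2 to get 5/12.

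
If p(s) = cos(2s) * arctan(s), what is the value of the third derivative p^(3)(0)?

-14

Take the Cauchy product of the two expansions.
The coefficient of s^3 in the expansion is -7/3, so p′′′(0) = 3! * (-7/3) = -14.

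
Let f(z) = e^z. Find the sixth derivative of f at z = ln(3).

The coefficient of (z - ln(3))^6 in the expansion is 1/240, so f^(6)(ln(3)) = 6! * (1/240) = 3.

3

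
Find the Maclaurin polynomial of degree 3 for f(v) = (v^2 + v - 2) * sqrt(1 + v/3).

4*v^3/27 + 43*v^2/36 + 2*v/3 - 2

Multiply each power in the prefactor through the base expansion.
[v^0] = -2;  [v^1] = 2/3;  [v^2] = 43/36;  [v^3] = 4/27.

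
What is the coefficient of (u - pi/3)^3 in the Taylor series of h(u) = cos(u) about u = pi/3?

sqrt(3)/12

c_3 = h′′′(pi/3)/3! = sqrt(3)/12.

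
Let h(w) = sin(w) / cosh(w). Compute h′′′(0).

-4

Write the quotient as an unknown series and match coefficients against numerator = denominator · series.
The coefficient of w^3 in the expansion is -2/3, so h′′′(0) = 3! * (-2/3) = -4.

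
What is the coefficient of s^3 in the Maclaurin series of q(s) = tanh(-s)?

1/3

q(0) = 0
q′(0) = -1
q′′(0) = 0
q′′′(0) = 2
So c_3 = q′′′(0)/3! = 1/3.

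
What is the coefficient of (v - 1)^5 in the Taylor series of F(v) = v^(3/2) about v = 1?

Compute the successive derivatives at the expansion point and divide by k!.
F(1) = 1
F′(1) = 3/2
F′′(1) = 3/4
F′′′(1) = -3/8
F^(4)(1) = 9/16
F^(5)(1) = -45/32
So c_5 = F^(5)(1)/5! = -3/256.

-3/256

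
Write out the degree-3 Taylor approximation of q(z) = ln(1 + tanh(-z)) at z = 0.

-z^2/2 - z

Compose series: expand the inner function first, then feed it into the outer expansion.
[z^0] = 0;  [z^1] = -1;  [z^2] = -1/2;  [z^3] = 0.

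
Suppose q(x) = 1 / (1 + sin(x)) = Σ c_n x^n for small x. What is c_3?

-5/6

Expand as Σ (-1)^k u^k with u equal to the inner function's series.
So c_3 = q′′′(0)/3! = -5/6.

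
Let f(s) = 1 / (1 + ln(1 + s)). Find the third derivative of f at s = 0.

Expand as Σ (-1)^k u^k with u equal to the inner function's series.
From the series, [s^3] f = -7/3; multiply by 3! = 6 to get -14.

-14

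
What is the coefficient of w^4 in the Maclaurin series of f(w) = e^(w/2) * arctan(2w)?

Write out both Maclaurin series and multiply, keeping only the needed powers.
f(0) = 0
f′(0) = 2
f′′(0) = 2
f′′′(0) = -29/2
f^(4)(0) = -31
So c_4 = f^(4)(0)/4! = -31/24.

-31/24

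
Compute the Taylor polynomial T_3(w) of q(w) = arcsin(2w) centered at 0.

4*w^3/3 + 2*w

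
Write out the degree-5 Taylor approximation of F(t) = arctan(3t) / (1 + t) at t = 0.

213*t^5/5 + 6*t^4 - 6*t^3 - 3*t^2 + 3*t

Write out both Maclaurin series and multiply, keeping only the needed powers.
F(0) = 0
F′(0) = 3
F′′(0) = -6
F′′′(0) = -36
F^(4)(0) = 144
F^(5)(0) = 5112
Then c_k = F^(k)(0)/k! gives each Taylor coefficient.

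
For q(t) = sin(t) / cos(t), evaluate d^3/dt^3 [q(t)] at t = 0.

2

Invert the denominator's series and multiply.
From the series, [t^3] q = 1/3; multiply by 3! = 6 to get 2.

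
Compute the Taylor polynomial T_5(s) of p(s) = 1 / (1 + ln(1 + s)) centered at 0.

Use the geometric series for the reciprocal, then substitute.
p(0) = 1
p′(0) = -1
p′′(0) = 3
p′′′(0) = -14
p^(4)(0) = 88
p^(5)(0) = -694

-347*s^5/60 + 11*s^4/3 - 7*s^3/3 + 3*s^2/2 - s + 1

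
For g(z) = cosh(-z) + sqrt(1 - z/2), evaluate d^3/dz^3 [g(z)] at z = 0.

-3/64

Add the two expansions coefficient-wise.
The coefficient of z^3 in the expansion is -1/128, so g′′′(0) = 3! * (-1/128) = -3/64.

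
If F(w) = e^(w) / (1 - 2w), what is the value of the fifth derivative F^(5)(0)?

6331

Take the Cauchy product of the two expansions.
The coefficient of w^5 in the expansion is 6331/120, so F^(5)(0) = 5! * (6331/120) = 6331.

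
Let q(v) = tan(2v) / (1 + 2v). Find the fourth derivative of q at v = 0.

-512

Multiply the two series term by term and collect like powers.
From the series, [v^4] q = -64/3; multiply by 4! = 24 to get -512.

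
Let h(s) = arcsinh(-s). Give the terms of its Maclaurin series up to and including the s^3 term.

h(0) = 0
h′(0) = -1
h′′(0) = 0
h′′′(0) = 1
Dividing each by k! gives the coefficients c_0, ..., c_3.

s^3/6 - s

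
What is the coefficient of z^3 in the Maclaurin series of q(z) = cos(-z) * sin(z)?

Expand each factor separately, then convolve coefficients.

-2/3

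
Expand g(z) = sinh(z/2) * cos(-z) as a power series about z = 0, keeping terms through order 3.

-11*z^3/48 + z/2

Multiply the two series term by term and collect like powers.
g(0) = 0
g′(0) = 1/2
g′′(0) = 0
g′′′(0) = -11/8
The Taylor polynomial is Σ g^(k)(0)/k! · z^k.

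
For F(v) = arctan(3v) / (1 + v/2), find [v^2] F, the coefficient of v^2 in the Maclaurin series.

-3/2

Expand each factor separately, then convolve coefficients.
So c_2 = F′′(0)/2! = -3/2.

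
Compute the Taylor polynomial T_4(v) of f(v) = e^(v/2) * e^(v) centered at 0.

Expand each factor separately, then convolve coefficients.
f(0) = 1
f′(0) = 3/2
f′′(0) = 9/4
f′′′(0) = 27/8
f^(4)(0) = 81/16

27*v^4/128 + 9*v^3/16 + 9*v^2/8 + 3*v/2 + 1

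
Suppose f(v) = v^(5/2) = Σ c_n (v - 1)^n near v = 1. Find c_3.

5/16

[(v - 1)^0] = 1;  [(v - 1)^1] = 5/2;  [(v - 1)^2] = 15/8;  [(v - 1)^3] = 5/16.
So c_3 = f′′′(1)/3! = 5/16.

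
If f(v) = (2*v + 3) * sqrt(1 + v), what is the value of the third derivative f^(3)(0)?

Distribute the polynomial across the series and collect like powers.
From the series, [v^3] f = -1/16; multiply by 3! = 6 to get -3/8.

-3/8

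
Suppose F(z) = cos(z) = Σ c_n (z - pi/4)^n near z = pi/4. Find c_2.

Use the known series and substitute for the argument.
[(z - pi/4)^0] = sqrt(2)/2;  [(z - pi/4)^1] = -sqrt(2)/2;  [(z - pi/4)^2] = -sqrt(2)/4.
So c_2 = F′′(pi/4)/2! = -sqrt(2)/4.

-sqrt(2)/4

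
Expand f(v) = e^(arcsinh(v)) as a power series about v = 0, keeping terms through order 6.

Plug the Maclaurin series of the inner function into that of the outer and collect terms.
f(0) = 1
f′(0) = 1
f′′(0) = 1
f′′′(0) = 0
f^(4)(0) = -3
f^(5)(0) = 0
f^(6)(0) = 45
Dividing each by k! gives the coefficients c_0, ..., c_6.

v^6/16 - v^4/8 + v^2/2 + v + 1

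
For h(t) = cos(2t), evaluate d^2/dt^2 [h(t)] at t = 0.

-4

Use the known series and substitute for the argument.
The coefficient of t^2 in the expansion is -2, so h′′(0) = 2! * (-2) = -4.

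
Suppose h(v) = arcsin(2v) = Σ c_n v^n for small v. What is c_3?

[v^0] = 0;  [v^1] = 2;  [v^2] = 0;  [v^3] = 4/3.

4/3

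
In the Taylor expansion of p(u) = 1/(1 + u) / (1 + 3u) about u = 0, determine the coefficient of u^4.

121

Take the Cauchy product of the two expansions.
[u^0] = 1;  [u^1] = -4;  [u^2] = 13;  [u^3] = -40;  [u^4] = 121.
So c_4 = p^(4)(0)/4! = 121.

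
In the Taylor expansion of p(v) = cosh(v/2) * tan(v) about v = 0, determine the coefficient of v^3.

11/24

Expand each factor separately, then convolve coefficients.
p(0) = 0
p′(0) = 1
p′′(0) = 0
p′′′(0) = 11/4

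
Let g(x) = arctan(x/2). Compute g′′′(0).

From the series, [x^3] g = -1/24; multiply by 3! = 6 to get -1/4.

-1/4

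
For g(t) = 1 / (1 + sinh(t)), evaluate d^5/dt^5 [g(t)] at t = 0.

Expand as Σ (-1)^k u^k with u equal to the inner function's series.
The coefficient of t^5 in the expansion is -181/120, so g^(5)(0) = 5! * (-181/120) = -181.

-181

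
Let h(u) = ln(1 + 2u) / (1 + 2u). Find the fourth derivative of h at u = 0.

-800

Multiply the two series term by term and collect like powers.
The coefficient of u^4 in the expansion is -100/3, so h^(4)(0) = 4! * (-100/3) = -800.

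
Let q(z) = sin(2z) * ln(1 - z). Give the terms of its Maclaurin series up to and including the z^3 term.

Expand each factor separately, then convolve coefficients.
q(0) = 0
q′(0) = 0
q′′(0) = -4
q′′′(0) = -6

-z^3 - 2*z^2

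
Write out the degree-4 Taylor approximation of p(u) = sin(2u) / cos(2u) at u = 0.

Invert the denominator's series and multiply.
p(0) = 0
p′(0) = 2
p′′(0) = 0
p′′′(0) = 16
p^(4)(0) = 0

8*u^3/3 + 2*u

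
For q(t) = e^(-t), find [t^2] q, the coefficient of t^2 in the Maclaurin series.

1/2

q(0) = 1
q′(0) = -1
q′′(0) = 1
So c_2 = q′′(0)/2! = 1/2.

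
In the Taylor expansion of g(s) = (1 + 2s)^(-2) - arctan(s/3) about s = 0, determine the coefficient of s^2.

Expand each term separately and add.
g(0) = 1
g′(0) = -13/3
g′′(0) = 24
The Taylor polynomial is Σ g^(k)(0)/k! · s^k.

12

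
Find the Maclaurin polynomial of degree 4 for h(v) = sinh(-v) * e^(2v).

Expand each factor separately, then convolve coefficients.
h(0) = 0
h′(0) = -1
h′′(0) = -4
h′′′(0) = -13
h^(4)(0) = -40
Then c_k = h^(k)(0)/k! gives each Taylor coefficient.

-5*v^4/3 - 13*v^3/6 - 2*v^2 - v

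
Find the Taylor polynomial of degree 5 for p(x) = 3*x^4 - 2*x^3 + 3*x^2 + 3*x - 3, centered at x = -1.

3*(x + 1)^4 - 14*(x + 1)^3 + 27*(x + 1)^2 - 21*(x + 1) + 2

p(-1) = 2
p′(-1) = -21
p′′(-1) = 54
p′′′(-1) = -84
p^(4)(-1) = 72
p^(5)(-1) = 0
Dividing each by k! gives the coefficients c_0, ..., c_5.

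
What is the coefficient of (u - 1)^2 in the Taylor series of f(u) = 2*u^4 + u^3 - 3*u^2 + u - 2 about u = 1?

12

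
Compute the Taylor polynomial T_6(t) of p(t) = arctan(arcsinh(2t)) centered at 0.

Let u equal the inner series; expand the outer function in u and truncate.

212*t^5/15 - 4*t^3 + 2*t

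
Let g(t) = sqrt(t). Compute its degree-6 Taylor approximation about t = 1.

-21*(t - 1)^6/1024 + 7*(t - 1)^5/256 - 5*(t - 1)^4/128 + (t - 1)^3/16 - (t - 1)^2/8 + (t - 1)/2 + 1

g(1) = 1
g′(1) = 1/2
g′′(1) = -1/4
g′′′(1) = 3/8
g^(4)(1) = -15/16
g^(5)(1) = 105/32
g^(6)(1) = -945/64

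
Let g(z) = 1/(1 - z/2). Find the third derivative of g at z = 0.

3/4

The coefficient of z^3 in the expansion is 1/8, so g′′′(0) = 3! * (1/8) = 3/4.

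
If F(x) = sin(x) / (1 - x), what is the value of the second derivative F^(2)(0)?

2

Expand 1/(denominator) as a geometric series and multiply by the numerator's series.
From the series, [x^2] F = 1; multiply by 2! = 2 to get 2.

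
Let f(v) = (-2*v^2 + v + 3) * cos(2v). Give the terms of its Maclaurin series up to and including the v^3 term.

Distribute the polynomial across the series and collect like powers.
[v^0] = 3;  [v^1] = 1;  [v^2] = -8;  [v^3] = -2.

-2*v^3 - 8*v^2 + v + 3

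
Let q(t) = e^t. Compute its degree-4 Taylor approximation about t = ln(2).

[(t - ln(2))^0] = 2;  [(t - ln(2))^1] = 2;  [(t - ln(2))^2] = 1;  [(t - ln(2))^3] = 1/3;  [(t - ln(2))^4] = 1/12.

(t - ln(2))^4/12 + (t - ln(2))^3/3 + (t - ln(2))^2 + 2*(t - ln(2)) + 2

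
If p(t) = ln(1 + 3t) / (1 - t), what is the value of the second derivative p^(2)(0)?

-3

Take the Cauchy product of the two expansions.
The coefficient of t^2 in the expansion is -3/2, so p′′(0) = 2! * (-3/2) = -3.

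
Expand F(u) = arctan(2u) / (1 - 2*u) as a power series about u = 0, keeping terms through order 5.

Expand 1/(denominator) as a geometric series and multiply by the numerator's series.
F(0) = 0
F′(0) = 2
F′′(0) = 8
F′′′(0) = 32
F^(4)(0) = 256
F^(5)(0) = 3328

416*u^5/15 + 32*u^4/3 + 16*u^3/3 + 4*u^2 + 2*u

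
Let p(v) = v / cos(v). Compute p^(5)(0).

25

Invert the denominator's series and multiply.
The coefficient of v^5 in the expansion is 5/24, so p^(5)(0) = 5! * (5/24) = 25.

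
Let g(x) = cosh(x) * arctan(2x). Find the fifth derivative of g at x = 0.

Multiply the two series term by term and collect like powers.
The coefficient of x^5 in the expansion is 103/20, so g^(5)(0) = 5! * (103/20) = 618.

618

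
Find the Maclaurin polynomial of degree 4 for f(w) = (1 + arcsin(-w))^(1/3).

Plug the Maclaurin series of the inner function into that of the outer and collect terms.
[w^0] = 1;  [w^1] = -1/3;  [w^2] = -1/9;  [w^3] = -19/162;  [w^4] = -19/243.

-19*w^4/243 - 19*w^3/162 - w^2/9 - w/3 + 1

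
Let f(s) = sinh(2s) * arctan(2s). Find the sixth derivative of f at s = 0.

Expand each factor separately, then convolve coefficients.
The coefficient of s^6 in the expansion is 88/9, so f^(6)(0) = 6! * (88/9) = 7040.

7040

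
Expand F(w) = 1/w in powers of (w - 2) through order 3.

-(w - 2)^3/16 + (w - 2)^2/8 - (w - 2)/4 + 1/2

F(2) = 1/2
F′(2) = -1/4
F′′(2) = 1/4
F′′′(2) = -3/8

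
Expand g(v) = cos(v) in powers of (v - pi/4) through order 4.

Use the known series and substitute for the argument.
g(pi/4) = sqrt(2)/2
g′(pi/4) = -sqrt(2)/2
g′′(pi/4) = -sqrt(2)/2
g′′′(pi/4) = sqrt(2)/2
g^(4)(pi/4) = sqrt(2)/2

sqrt(2)*(v - pi/4)^4/48 + sqrt(2)*(v - pi/4)^3/12 - sqrt(2)*(v - pi/4)^2/4 - sqrt(2)*(v - pi/4)/2 + sqrt(2)/2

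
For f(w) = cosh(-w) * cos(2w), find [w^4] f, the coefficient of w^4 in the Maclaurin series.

-7/24

Expand each factor separately, then convolve coefficients.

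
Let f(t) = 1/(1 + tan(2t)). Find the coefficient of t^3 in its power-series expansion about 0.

Plug the Maclaurin series of the inner function into that of the outer and collect terms.
f(0) = 1
f′(0) = -2
f′′(0) = 8
f′′′(0) = -64
Dividing each by k! gives the coefficients c_0, ..., c_3.

-32/3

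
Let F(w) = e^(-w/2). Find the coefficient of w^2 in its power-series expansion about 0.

1/8

F(0) = 1
F′(0) = -1/2
F′′(0) = 1/4
Then c_k = F^(k)(0)/k! gives each Taylor coefficient.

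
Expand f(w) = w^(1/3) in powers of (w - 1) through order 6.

-154*(w - 1)^6/6561 + 22*(w - 1)^5/729 - 10*(w - 1)^4/243 + 5*(w - 1)^3/81 - (w - 1)^2/9 + (w - 1)/3 + 1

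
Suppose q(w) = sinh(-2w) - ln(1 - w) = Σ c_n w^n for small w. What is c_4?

Expand each term separately and add.
q(0) = 0
q′(0) = -1
q′′(0) = 1
q′′′(0) = -6
q^(4)(0) = 6

1/4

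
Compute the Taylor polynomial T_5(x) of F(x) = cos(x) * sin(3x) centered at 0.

Take the Cauchy product of the two expansions.
F(0) = 0
F′(0) = 3
F′′(0) = 0
F′′′(0) = -36
F^(4)(0) = 0
F^(5)(0) = 528

22*x^5/5 - 6*x^3 + 3*x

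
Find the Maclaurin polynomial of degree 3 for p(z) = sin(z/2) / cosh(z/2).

Divide the numerator series by the denominator series (power-series long division).
p(0) = 0
p′(0) = 1/2
p′′(0) = 0
p′′′(0) = -1/2

-z^3/12 + z/2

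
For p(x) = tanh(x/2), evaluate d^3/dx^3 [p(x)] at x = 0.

Compute the successive derivatives at the expansion point and divide by k!.
From the series, [x^3] p = -1/24; multiply by 3! = 6 to get -1/4.

-1/4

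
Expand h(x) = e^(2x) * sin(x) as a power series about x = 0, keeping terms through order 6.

11*x^6/180 + 41*x^5/120 + x^4 + 11*x^3/6 + 2*x^2 + x

Multiply the two series term by term and collect like powers.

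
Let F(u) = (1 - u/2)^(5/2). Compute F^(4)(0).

The coefficient of u^4 in the expansion is -5/2048, so F^(4)(0) = 4! * (-5/2048) = -15/256.

-15/256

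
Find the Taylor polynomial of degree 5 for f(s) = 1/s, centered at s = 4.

[(s - 4)^0] = 1/4;  [(s - 4)^1] = -1/16;  [(s - 4)^2] = 1/64;  [(s - 4)^3] = -1/256;  [(s - 4)^4] = 1/1024;  [(s - 4)^5] = -1/4096.

-(s - 4)^5/4096 + (s - 4)^4/1024 - (s - 4)^3/256 + (s - 4)^2/64 - (s - 4)/16 + 1/4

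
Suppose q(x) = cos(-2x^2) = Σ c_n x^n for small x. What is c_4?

Compute the successive derivatives at the expansion point and divide by k!.

-2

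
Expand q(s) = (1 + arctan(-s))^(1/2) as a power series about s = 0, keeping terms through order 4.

Plug the Maclaurin series of the inner function into that of the outer and collect terms.

17*s^4/384 + 5*s^3/48 - s^2/8 - s/2 + 1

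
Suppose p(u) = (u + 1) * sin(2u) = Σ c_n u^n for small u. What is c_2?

Multiply each power in the prefactor through the base expansion.
[u^0] = 0;  [u^1] = 2;  [u^2] = 2.

2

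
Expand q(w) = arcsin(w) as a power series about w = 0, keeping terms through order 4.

w^3/6 + w

q(0) = 0
q′(0) = 1
q′′(0) = 0
q′′′(0) = 1
q^(4)(0) = 0
The Taylor polynomial is Σ q^(k)(0)/k! · w^k.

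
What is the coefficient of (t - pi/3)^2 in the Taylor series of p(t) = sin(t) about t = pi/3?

-sqrt(3)/4

Compute the successive derivatives at the expansion point and divide by k!.
p(pi/3) = sqrt(3)/2
p′(pi/3) = 1/2
p′′(pi/3) = -sqrt(3)/2
So c_2 = p′′(pi/3)/2! = -sqrt(3)/4.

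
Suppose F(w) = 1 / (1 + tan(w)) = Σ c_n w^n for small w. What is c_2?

Write 1/(1+u) = 1 - u + u^2 - u^3 + ... and substitute the series for u.
[w^0] = 1;  [w^1] = -1;  [w^2] = 1.

1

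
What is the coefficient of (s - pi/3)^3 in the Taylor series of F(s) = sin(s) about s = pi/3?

-1/12

F(pi/3) = sqrt(3)/2
F′(pi/3) = 1/2
F′′(pi/3) = -sqrt(3)/2
F′′′(pi/3) = -1/2
So c_3 = F′′′(pi/3)/3! = -1/12.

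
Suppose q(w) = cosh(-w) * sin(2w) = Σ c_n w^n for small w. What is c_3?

Multiply the two series term by term and collect like powers.

-1/3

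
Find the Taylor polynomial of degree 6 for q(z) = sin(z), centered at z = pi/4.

q(pi/4) = sqrt(2)/2
q′(pi/4) = sqrt(2)/2
q′′(pi/4) = -sqrt(2)/2
q′′′(pi/4) = -sqrt(2)/2
q^(4)(pi/4) = sqrt(2)/2
q^(5)(pi/4) = sqrt(2)/2
q^(6)(pi/4) = -sqrt(2)/2
The Taylor polynomial is Σ q^(k)(pi/4)/k! · (z - pi/4)^k.

-sqrt(2)*(z - pi/4)^6/1440 + sqrt(2)*(z - pi/4)^5/240 + sqrt(2)*(z - pi/4)^4/48 - sqrt(2)*(z - pi/4)^3/12 - sqrt(2)*(z - pi/4)^2/4 + sqrt(2)*(z - pi/4)/2 + sqrt(2)/2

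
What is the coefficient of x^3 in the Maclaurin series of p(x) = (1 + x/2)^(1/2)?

1/128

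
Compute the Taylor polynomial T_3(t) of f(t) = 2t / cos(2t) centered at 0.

4*t^3 + 2*t

Divide the numerator series by the denominator series (power-series long division).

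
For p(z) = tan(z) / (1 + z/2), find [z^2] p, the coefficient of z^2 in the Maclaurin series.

-1/2

Write out both Maclaurin series and multiply, keeping only the needed powers.
p(0) = 0
p′(0) = 1
p′′(0) = -1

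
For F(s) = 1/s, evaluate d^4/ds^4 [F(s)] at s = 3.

The coefficient of (s - 3)^4 in the expansion is 1/243, so F^(4)(3) = 4! * (1/243) = 8/81.

8/81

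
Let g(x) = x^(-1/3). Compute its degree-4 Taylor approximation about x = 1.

35*(x - 1)^4/243 - 14*(x - 1)^3/81 + 2*(x - 1)^2/9 - (x - 1)/3 + 1

Use the known series and substitute for the argument.
g(1) = 1
g′(1) = -1/3
g′′(1) = 4/9
g′′′(1) = -28/27
g^(4)(1) = 280/81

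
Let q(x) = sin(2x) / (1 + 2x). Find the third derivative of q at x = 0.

Write out both Maclaurin series and multiply, keeping only the needed powers.
From the series, [x^3] q = 20/3; multiply by 3! = 6 to get 40.

40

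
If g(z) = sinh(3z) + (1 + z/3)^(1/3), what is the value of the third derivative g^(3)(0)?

Combine the two series term by term.
The coefficient of z^3 in the expansion is 19693/4374, so g′′′(0) = 3! * (19693/4374) = 19693/729.

19693/729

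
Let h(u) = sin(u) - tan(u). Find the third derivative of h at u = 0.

-3

Add the two expansions coefficient-wise.
From the series, [u^3] h = -1/2; multiply by 3! = 6 to get -3.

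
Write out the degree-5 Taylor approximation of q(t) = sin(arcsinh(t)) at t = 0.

Substitute the inner expansion into the outer series and collect powers.

t^5/6 - t^3/3 + t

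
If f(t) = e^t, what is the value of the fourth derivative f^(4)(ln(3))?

Compute the successive derivatives at the expansion point and divide by k!.
From the series, [(t - ln(3))^4] f = 1/8; multiply by 4! = 24 to get 3.

3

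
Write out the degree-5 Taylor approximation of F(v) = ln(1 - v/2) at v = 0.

F(0) = 0
F′(0) = -1/2
F′′(0) = -1/4
F′′′(0) = -1/4
F^(4)(0) = -3/8
F^(5)(0) = -3/4

-v^5/160 - v^4/64 - v^3/24 - v^2/8 - v/2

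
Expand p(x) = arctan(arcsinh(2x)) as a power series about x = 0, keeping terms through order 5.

Compose series: expand the inner function first, then feed it into the outer expansion.
[x^0] = 0;  [x^1] = 2;  [x^2] = 0;  [x^3] = -4;  [x^4] = 0;  [x^5] = 212/15.

212*x^5/15 - 4*x^3 + 2*x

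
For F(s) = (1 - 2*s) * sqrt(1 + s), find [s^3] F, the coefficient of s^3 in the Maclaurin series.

Multiply each power in the prefactor through the base expansion.
So c_3 = F′′′(0)/3! = 5/16.

5/16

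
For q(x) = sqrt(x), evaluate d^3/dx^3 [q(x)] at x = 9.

1/648

The coefficient of (x - 9)^3 in the expansion is 1/3888, so q′′′(9) = 3! * (1/3888) = 1/648.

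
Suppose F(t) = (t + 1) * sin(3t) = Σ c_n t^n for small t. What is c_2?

Distribute the polynomial across the series and collect like powers.
F(0) = 0
F′(0) = 3
F′′(0) = 6
Then c_k = F^(k)(0)/k! gives each Taylor coefficient.

3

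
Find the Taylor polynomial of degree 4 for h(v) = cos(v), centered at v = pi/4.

sqrt(2)*(v - pi/4)^4/48 + sqrt(2)*(v - pi/4)^3/12 - sqrt(2)*(v - pi/4)^2/4 - sqrt(2)*(v - pi/4)/2 + sqrt(2)/2

[(v - pi/4)^0] = sqrt(2)/2;  [(v - pi/4)^1] = -sqrt(2)/2;  [(v - pi/4)^2] = -sqrt(2)/4;  [(v - pi/4)^3] = sqrt(2)/12;  [(v - pi/4)^4] = sqrt(2)/48.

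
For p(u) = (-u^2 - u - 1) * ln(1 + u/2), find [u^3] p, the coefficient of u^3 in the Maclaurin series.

Distribute the polynomial across the series and collect like powers.
[u^0] = 0;  [u^1] = -1/2;  [u^2] = -3/8;  [u^3] = -5/12.
So c_3 = p′′′(0)/3! = -5/12.

-5/12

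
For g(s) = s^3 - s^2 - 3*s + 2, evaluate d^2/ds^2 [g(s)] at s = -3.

Compute the successive derivatives at the expansion point and divide by k!.
The coefficient of (s + 3)^2 in the expansion is -10, so g′′(-3) = 2! * (-10) = -20.

-20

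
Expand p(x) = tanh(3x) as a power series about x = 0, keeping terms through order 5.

162*x^5/5 - 9*x^3 + 3*x

[x^0] = 0;  [x^1] = 3;  [x^2] = 0;  [x^3] = -9;  [x^4] = 0;  [x^5] = 162/5.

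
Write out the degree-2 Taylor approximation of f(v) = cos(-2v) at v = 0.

[v^0] = 1;  [v^1] = 0;  [v^2] = -2.

1 - 2*v^2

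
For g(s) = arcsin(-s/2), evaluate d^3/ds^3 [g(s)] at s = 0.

-1/8

From the series, [s^3] g = -1/48; multiply by 3! = 6 to get -1/8.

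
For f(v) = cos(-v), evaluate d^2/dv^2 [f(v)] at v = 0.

-1

The coefficient of v^2 in the expansion is -1/2, so f′′(0) = 2! * (-1/2) = -1.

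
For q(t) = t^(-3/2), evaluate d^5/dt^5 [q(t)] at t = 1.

The coefficient of (t - 1)^5 in the expansion is -693/256, so q^(5)(1) = 5! * (-693/256) = -10395/32.

-10395/32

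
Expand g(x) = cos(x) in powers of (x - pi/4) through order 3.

[(x - pi/4)^0] = sqrt(2)/2;  [(x - pi/4)^1] = -sqrt(2)/2;  [(x - pi/4)^2] = -sqrt(2)/4;  [(x - pi/4)^3] = sqrt(2)/12.

sqrt(2)*(x - pi/4)^3/12 - sqrt(2)*(x - pi/4)^2/4 - sqrt(2)*(x - pi/4)/2 + sqrt(2)/2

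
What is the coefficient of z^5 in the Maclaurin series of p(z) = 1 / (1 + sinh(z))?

-181/120

Use the geometric series for the reciprocal, then substitute.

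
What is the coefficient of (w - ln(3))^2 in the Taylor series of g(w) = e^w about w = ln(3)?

3/2

Compute the successive derivatives at the expansion point and divide by k!.
g(ln(3)) = 3
g′(ln(3)) = 3
g′′(ln(3)) = 3
So c_2 = g′′(ln(3))/2! = 3/2.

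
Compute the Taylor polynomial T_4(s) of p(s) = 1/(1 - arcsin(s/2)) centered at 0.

s^4/12 + 7*s^3/48 + s^2/4 + s/2 + 1

Plug the Maclaurin series of the inner function into that of the outer and collect terms.
p(0) = 1
p′(0) = 1/2
p′′(0) = 1/2
p′′′(0) = 7/8
p^(4)(0) = 2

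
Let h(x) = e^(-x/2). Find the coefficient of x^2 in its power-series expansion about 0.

1/8

Compute the successive derivatives at the expansion point and divide by k!.
[x^0] = 1;  [x^1] = -1/2;  [x^2] = 1/8.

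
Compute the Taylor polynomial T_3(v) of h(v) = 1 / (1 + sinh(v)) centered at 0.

Expand as Σ (-1)^k u^k with u equal to the inner function's series.
h(0) = 1
h′(0) = -1
h′′(0) = 2
h′′′(0) = -7

-7*v^3/6 + v^2 - v + 1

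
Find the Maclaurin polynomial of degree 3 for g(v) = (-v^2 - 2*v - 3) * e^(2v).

Multiply each power in the prefactor through the base expansion.
g(0) = -3
g′(0) = -8
g′′(0) = -22
g′′′(0) = -60

-10*v^3 - 11*v^2 - 8*v - 3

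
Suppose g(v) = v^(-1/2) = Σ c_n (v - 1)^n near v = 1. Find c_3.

-5/16

c_3 = g′′′(1)/3! = -5/16.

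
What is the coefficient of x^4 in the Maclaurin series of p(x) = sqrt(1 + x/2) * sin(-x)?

13/384

Multiply the two series term by term and collect like powers.
[x^0] = 0;  [x^1] = -1;  [x^2] = -1/4;  [x^3] = 19/96;  [x^4] = 13/384.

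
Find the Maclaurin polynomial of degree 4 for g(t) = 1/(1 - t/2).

t^4/16 + t^3/8 + t^2/4 + t/2 + 1

Differentiate repeatedly and evaluate at the center.
g(0) = 1
g′(0) = 1/2
g′′(0) = 1/2
g′′′(0) = 3/4
g^(4)(0) = 3/2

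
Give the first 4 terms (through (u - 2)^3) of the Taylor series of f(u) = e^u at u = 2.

f(2) = e^(2)
f′(2) = e^(2)
f′′(2) = e^(2)
f′′′(2) = e^(2)
Then c_k = f^(k)(2)/k! gives each Taylor coefficient.

(u - 2)^3*e^(2)/6 + (u - 2)^2*e^(2)/2 + (u - 2)*e^(2) + e^(2)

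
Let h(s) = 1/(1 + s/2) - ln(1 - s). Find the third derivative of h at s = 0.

5/4

Add the two expansions coefficient-wise.
The coefficient of s^3 in the expansion is 5/24, so h′′′(0) = 3! * (5/24) = 5/4.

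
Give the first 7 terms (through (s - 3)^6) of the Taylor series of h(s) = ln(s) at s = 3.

-(s - 3)^6/4374 + (s - 3)^5/1215 - (s - 3)^4/324 + (s - 3)^3/81 - (s - 3)^2/18 + (s - 3)/3 + ln(3)

h(3) = ln(3)
h′(3) = 1/3
h′′(3) = -1/9
h′′′(3) = 2/27
h^(4)(3) = -2/27
h^(5)(3) = 8/81
h^(6)(3) = -40/243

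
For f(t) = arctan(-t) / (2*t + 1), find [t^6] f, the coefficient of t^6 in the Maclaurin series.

446/15

Multiply the numerator's expansion by the denominator's geometric series.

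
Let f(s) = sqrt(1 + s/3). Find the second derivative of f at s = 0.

The coefficient of s^2 in the expansion is -1/72, so f′′(0) = 2! * (-1/72) = -1/36.

-1/36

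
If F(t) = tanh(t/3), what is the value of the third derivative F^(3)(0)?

Differentiate repeatedly and evaluate at the center.
From the series, [t^3] F = -1/81; multiply by 3! = 6 to get -2/27.

-2/27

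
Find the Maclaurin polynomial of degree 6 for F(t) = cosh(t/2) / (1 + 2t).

Multiply the two series term by term and collect like powers.
[t^0] = 1;  [t^1] = -2;  [t^2] = 33/8;  [t^3] = -33/4;  [t^4] = 6337/384;  [t^5] = -6337/192;  [t^6] = 3041761/46080.

3041761*t^6/46080 - 6337*t^5/192 + 6337*t^4/384 - 33*t^3/4 + 33*t^2/8 - 2*t + 1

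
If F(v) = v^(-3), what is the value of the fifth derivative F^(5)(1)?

The coefficient of (v - 1)^5 in the expansion is -21, so F^(5)(1) = 5! * (-21) = -2520.

-2520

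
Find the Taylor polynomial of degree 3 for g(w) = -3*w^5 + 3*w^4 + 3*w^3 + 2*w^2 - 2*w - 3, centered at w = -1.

[(w + 1)^0] = 4;  [(w + 1)^1] = -24;  [(w + 1)^2] = 41;  [(w + 1)^3] = -39.

-39*(w + 1)^3 + 41*(w + 1)^2 - 24*(w + 1) + 4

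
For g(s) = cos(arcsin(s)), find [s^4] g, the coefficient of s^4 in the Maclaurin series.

-1/8

Compose series: expand the inner function first, then feed it into the outer expansion.
g(0) = 1
g′(0) = 0
g′′(0) = -1
g′′′(0) = 0
g^(4)(0) = -3
So c_4 = g^(4)(0)/4! = -1/8.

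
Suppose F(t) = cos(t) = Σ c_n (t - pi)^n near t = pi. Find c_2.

Apply the Taylor formula c_k = f^(k)(a)/k!.
[(t - pi)^0] = -1;  [(t - pi)^1] = 0;  [(t - pi)^2] = 1/2.
So c_2 = F′′(pi)/2! = 1/2.

1/2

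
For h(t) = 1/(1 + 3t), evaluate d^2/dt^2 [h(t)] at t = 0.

The coefficient of t^2 in the expansion is 9, so h′′(0) = 2! * (9) = 18.

18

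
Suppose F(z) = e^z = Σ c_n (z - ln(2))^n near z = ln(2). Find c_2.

Apply the Taylor formula c_k = f^(k)(a)/k!.
F(ln(2)) = 2
F′(ln(2)) = 2
F′′(ln(2)) = 2
Then c_k = F^(k)(ln(2))/k! gives each Taylor coefficient.

1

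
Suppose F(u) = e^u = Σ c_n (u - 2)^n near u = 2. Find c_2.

Use the known series and substitute for the argument.
So c_2 = F′′(2)/2! = e^(2)/2.

e^(2)/2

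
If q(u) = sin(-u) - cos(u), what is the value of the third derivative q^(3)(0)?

1

Add the two expansions coefficient-wise.
From the series, [u^3] q = 1/6; multiply by 3! = 6 to get 1.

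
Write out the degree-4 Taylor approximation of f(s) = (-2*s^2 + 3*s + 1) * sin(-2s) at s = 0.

4*s^4 + 16*s^3/3 - 6*s^2 - 2*s

Distribute the polynomial across the series and collect like powers.
f(0) = 0
f′(0) = -2
f′′(0) = -12
f′′′(0) = 32
f^(4)(0) = 96
The Taylor polynomial is Σ f^(k)(0)/k! · s^k.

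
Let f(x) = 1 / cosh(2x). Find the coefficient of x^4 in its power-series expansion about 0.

10/3

Write the quotient as an unknown series and match coefficients against numerator = denominator · series.
So c_4 = f^(4)(0)/4! = 10/3.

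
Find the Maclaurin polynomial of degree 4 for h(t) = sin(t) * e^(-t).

t^3/3 - t^2 + t

Write out both Maclaurin series and multiply, keeping only the needed powers.
[t^0] = 0;  [t^1] = 1;  [t^2] = -1;  [t^3] = 1/3;  [t^4] = 0.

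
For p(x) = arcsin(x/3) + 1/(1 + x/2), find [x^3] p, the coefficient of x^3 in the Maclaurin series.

-77/648

Expand each term separately and add.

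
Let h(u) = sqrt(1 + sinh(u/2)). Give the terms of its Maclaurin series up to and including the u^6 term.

-2401*u^6/2949120 + 241*u^5/122880 - 31*u^4/6144 + 7*u^3/384 - u^2/32 + u/4 + 1

Compose series: expand the inner function first, then feed it into the outer expansion.
h(0) = 1
h′(0) = 1/4
h′′(0) = -1/16
h′′′(0) = 7/64
h^(4)(0) = -31/256
h^(5)(0) = 241/1024
h^(6)(0) = -2401/4096
The Taylor polynomial is Σ h^(k)(0)/k! · u^k.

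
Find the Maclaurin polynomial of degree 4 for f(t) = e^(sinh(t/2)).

Plug the Maclaurin series of the inner function into that of the outer and collect terms.
[t^0] = 1;  [t^1] = 1/2;  [t^2] = 1/8;  [t^3] = 1/24;  [t^4] = 5/384.

5*t^4/384 + t^3/24 + t^2/8 + t/2 + 1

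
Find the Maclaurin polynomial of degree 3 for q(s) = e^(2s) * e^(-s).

s^3/6 + s^2/2 + s + 1

Write out both Maclaurin series and multiply, keeping only the needed powers.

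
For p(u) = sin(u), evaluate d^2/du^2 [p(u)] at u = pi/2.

-1

Differentiate repeatedly and evaluate at the center.
From the series, [(u - pi/2)^2] p = -1/2; multiply by 2! = 2 to get -1.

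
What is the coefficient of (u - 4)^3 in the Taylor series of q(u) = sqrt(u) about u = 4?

q(4) = 2
q′(4) = 1/4
q′′(4) = -1/32
q′′′(4) = 3/256
The Taylor polynomial is Σ q^(k)(4)/k! · (u - 4)^k.

1/512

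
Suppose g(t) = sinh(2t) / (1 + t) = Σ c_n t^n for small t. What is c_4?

-10/3

Write out both Maclaurin series and multiply, keeping only the needed powers.
g(0) = 0
g′(0) = 2
g′′(0) = -4
g′′′(0) = 20
g^(4)(0) = -80
The Taylor polynomial is Σ g^(k)(0)/k! · t^k.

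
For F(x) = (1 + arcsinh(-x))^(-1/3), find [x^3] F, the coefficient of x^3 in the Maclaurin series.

Plug the Maclaurin series of the inner function into that of the outer and collect terms.
So c_3 = F′′′(0)/3! = 19/162.

19/162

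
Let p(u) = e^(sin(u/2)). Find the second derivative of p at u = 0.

Plug the Maclaurin series of the inner function into that of the outer and collect terms.
From the series, [u^2] p = 1/8; multiply by 2! = 2 to get 1/4.

1/4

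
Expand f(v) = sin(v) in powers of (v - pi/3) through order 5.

(v - pi/3)^5/240 + sqrt(3)*(v - pi/3)^4/48 - (v - pi/3)^3/12 - sqrt(3)*(v - pi/3)^2/4 + (v - pi/3)/2 + sqrt(3)/2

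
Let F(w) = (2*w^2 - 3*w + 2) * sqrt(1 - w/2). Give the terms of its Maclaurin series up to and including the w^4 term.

-45*w^4/1024 - 27*w^3/64 + 43*w^2/16 - 7*w/2 + 2

Multiply each power in the prefactor through the base expansion.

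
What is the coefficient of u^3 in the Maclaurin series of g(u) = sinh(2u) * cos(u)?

Write out both Maclaurin series and multiply, keeping only the needed powers.
g(0) = 0
g′(0) = 2
g′′(0) = 0
g′′′(0) = 2
So c_3 = g′′′(0)/3! = 1/3.

1/3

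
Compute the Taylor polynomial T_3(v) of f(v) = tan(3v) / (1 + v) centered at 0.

Expand each factor separately, then convolve coefficients.
[v^0] = 0;  [v^1] = 3;  [v^2] = -3;  [v^3] = 12.

12*v^3 - 3*v^2 + 3*v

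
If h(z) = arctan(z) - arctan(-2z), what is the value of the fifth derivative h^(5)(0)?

792

Expand each term separately and add.
From the series, [z^5] h = 33/5; multiply by 5! = 120 to get 792.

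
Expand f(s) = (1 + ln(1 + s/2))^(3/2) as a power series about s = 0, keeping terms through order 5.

Let u equal the inner series; expand the outer function in u and truncate.
f(0) = 1
f′(0) = 3/4
f′′(0) = -3/16
f′′′(0) = 3/64
f^(4)(0) = 33/256
f^(5)(0) = -693/1024

-231*s^5/40960 + 11*s^4/2048 + s^3/128 - 3*s^2/32 + 3*s/4 + 1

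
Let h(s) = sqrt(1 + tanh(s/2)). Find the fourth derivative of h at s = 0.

17/256

Let u equal the inner series; expand the outer function in u and truncate.
From the series, [s^4] h = 17/6144; multiply by 4! = 24 to get 17/256.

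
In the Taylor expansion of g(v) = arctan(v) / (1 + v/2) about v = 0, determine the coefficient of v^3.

Take the Cauchy product of the two expansions.
[v^0] = 0;  [v^1] = 1;  [v^2] = -1/2;  [v^3] = -1/12.
So c_3 = g′′′(0)/3! = -1/12.

-1/12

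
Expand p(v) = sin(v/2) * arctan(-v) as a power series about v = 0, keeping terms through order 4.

3*v^4/16 - v^2/2

Write out both Maclaurin series and multiply, keeping only the needed powers.
[v^0] = 0;  [v^1] = 0;  [v^2] = -1/2;  [v^3] = 0;  [v^4] = 3/16.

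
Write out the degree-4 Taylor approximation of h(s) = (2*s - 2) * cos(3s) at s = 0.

-27*s^4/4 - 9*s^3 + 9*s^2 + 2*s - 2

Distribute the polynomial across the series and collect like powers.
[s^0] = -2;  [s^1] = 2;  [s^2] = 9;  [s^3] = -9;  [s^4] = -27/4.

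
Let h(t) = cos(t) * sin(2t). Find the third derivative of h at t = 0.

Write out both Maclaurin series and multiply, keeping only the needed powers.
The coefficient of t^3 in the expansion is -7/3, so h′′′(0) = 3! * (-7/3) = -14.

-14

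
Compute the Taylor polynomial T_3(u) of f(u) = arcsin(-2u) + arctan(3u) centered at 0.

-31*u^3/3 + u

Add the two expansions coefficient-wise.
f(0) = 0
f′(0) = 1
f′′(0) = 0
f′′′(0) = -62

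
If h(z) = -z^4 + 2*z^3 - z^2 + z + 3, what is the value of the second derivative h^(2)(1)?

-2

The coefficient of (z - 1)^2 in the expansion is -1, so h′′(1) = 2! * (-1) = -2.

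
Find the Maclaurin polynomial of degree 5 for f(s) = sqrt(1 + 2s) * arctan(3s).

Write out both Maclaurin series and multiply, keeping only the needed powers.

2049*s^5/40 - 15*s^4/2 - 21*s^3/2 + 3*s^2 + 3*s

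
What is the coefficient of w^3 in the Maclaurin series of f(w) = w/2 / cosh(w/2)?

-1/16

Invert the denominator's series and multiply.
f(0) = 0
f′(0) = 1/2
f′′(0) = 0
f′′′(0) = -3/8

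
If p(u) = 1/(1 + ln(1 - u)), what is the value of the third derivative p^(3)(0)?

14

Compose series: expand the inner function first, then feed it into the outer expansion.
The coefficient of u^3 in the expansion is 7/3, so p′′′(0) = 3! * (7/3) = 14.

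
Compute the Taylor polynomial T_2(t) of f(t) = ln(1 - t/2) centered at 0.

Compute the successive derivatives at the expansion point and divide by k!.
f(0) = 0
f′(0) = -1/2
f′′(0) = -1/4

-t^2/8 - t/2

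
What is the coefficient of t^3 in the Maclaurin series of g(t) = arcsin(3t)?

Use the known series and substitute for the argument.
g(0) = 0
g′(0) = 3
g′′(0) = 0
g′′′(0) = 27
Then c_k = g^(k)(0)/k! gives each Taylor coefficient.

9/2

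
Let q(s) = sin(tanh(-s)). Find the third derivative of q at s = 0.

Plug the Maclaurin series of the inner function into that of the outer and collect terms.
The coefficient of s^3 in the expansion is 1/2, so q′′′(0) = 3! * (1/2) = 3.

3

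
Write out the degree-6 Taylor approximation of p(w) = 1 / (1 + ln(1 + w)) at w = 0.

Use the geometric series for the reciprocal, then substitute.
p(0) = 1
p′(0) = -1
p′′(0) = 3
p′′′(0) = -14
p^(4)(0) = 88
p^(5)(0) = -694
p^(6)(0) = 6578
Dividing each by k! gives the coefficients c_0, ..., c_6.

3289*w^6/360 - 347*w^5/60 + 11*w^4/3 - 7*w^3/3 + 3*w^2/2 - w + 1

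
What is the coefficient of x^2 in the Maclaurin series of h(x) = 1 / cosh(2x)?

-2

Divide the numerator series by the denominator series (power-series long division).
h(0) = 1
h′(0) = 0
h′′(0) = -4
Dividing each by k! gives the coefficients c_0, ..., c_2.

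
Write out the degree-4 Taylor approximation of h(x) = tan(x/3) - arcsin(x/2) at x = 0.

Add the two expansions coefficient-wise.
h(0) = 0
h′(0) = -1/6
h′′(0) = 0
h′′′(0) = -11/216
h^(4)(0) = 0

-11*x^3/1296 - x/6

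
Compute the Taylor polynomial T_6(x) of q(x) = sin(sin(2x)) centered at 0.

16*x^5/5 - 8*x^3/3 + 2*x

Plug the Maclaurin series of the inner function into that of the outer and collect terms.
q(0) = 0
q′(0) = 2
q′′(0) = 0
q′′′(0) = -16
q^(4)(0) = 0
q^(5)(0) = 384
q^(6)(0) = 0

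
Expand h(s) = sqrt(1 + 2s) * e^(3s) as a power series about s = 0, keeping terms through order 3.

Expand each factor separately, then convolve coefficients.
h(0) = 1
h′(0) = 4
h′′(0) = 14
h′′′(0) = 48
Then c_k = h^(k)(0)/k! gives each Taylor coefficient.

8*s^3 + 7*s^2 + 4*s + 1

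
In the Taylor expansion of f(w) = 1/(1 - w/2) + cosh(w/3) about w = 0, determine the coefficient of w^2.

Expand each term separately and add.
[w^0] = 2;  [w^1] = 1/2;  [w^2] = 11/36.
So c_2 = f′′(0)/2! = 11/36.

11/36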